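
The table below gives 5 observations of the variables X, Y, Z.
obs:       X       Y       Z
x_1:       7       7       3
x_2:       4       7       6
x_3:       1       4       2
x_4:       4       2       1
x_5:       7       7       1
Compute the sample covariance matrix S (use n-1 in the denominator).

Step 1 — column means:
  mean(X) = (7 + 4 + 1 + 4 + 7) / 5 = 23/5 = 4.6
  mean(Y) = (7 + 7 + 4 + 2 + 7) / 5 = 27/5 = 5.4
  mean(Z) = (3 + 6 + 2 + 1 + 1) / 5 = 13/5 = 2.6

Step 2 — sample covariance S[i,j] = (1/(n-1)) · Σ_k (x_{k,i} - mean_i) · (x_{k,j} - mean_j), with n-1 = 4.
  S[X,X] = ((2.4)·(2.4) + (-0.6)·(-0.6) + (-3.6)·(-3.6) + (-0.6)·(-0.6) + (2.4)·(2.4)) / 4 = 25.2/4 = 6.3
  S[X,Y] = ((2.4)·(1.6) + (-0.6)·(1.6) + (-3.6)·(-1.4) + (-0.6)·(-3.4) + (2.4)·(1.6)) / 4 = 13.8/4 = 3.45
  S[X,Z] = ((2.4)·(0.4) + (-0.6)·(3.4) + (-3.6)·(-0.6) + (-0.6)·(-1.6) + (2.4)·(-1.6)) / 4 = -1.8/4 = -0.45
  S[Y,Y] = ((1.6)·(1.6) + (1.6)·(1.6) + (-1.4)·(-1.4) + (-3.4)·(-3.4) + (1.6)·(1.6)) / 4 = 21.2/4 = 5.3
  S[Y,Z] = ((1.6)·(0.4) + (1.6)·(3.4) + (-1.4)·(-0.6) + (-3.4)·(-1.6) + (1.6)·(-1.6)) / 4 = 9.8/4 = 2.45
  S[Z,Z] = ((0.4)·(0.4) + (3.4)·(3.4) + (-0.6)·(-0.6) + (-1.6)·(-1.6) + (-1.6)·(-1.6)) / 4 = 17.2/4 = 4.3

S is symmetric (S[j,i] = S[i,j]). Assembling:

S = [[6.3, 3.45, -0.45],
 [3.45, 5.3, 2.45],
 [-0.45, 2.45, 4.3]]


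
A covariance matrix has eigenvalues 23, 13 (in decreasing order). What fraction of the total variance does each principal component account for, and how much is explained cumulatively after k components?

Step 1 — total variance = trace(Sigma) = Σ λ_i = 23 + 13 = 36.

Step 2 — fraction explained by component i = λ_i / Σ λ:
  PC1: 23/36 = 0.6389
  PC2: 13/36 = 0.3611

Step 3 — cumulative fraction after k components = (λ_1 + ... + λ_k) / Σ λ:
  k = 1: 23/36 = 0.6389
  k = 2: (23 + 13)/36 = 36/36 = 1

Summary (fraction, with percent):

explained: PC1 0.6389 (63.89%), PC2 0.3611 (36.11%);  cumulative: 0.6389, 1


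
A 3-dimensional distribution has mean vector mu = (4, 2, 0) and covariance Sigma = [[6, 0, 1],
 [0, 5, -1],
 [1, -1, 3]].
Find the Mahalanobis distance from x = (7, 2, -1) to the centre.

Step 1 — centre the observation: (x - mu) = (3, 0, -1).

Step 2 — invert Sigma (cofactor / det for 3×3, or solve directly):
  Sigma^{-1} = [[0.1772, -0.0127, -0.0633],
 [-0.0127, 0.2152, 0.0759],
 [-0.0633, 0.0759, 0.3797]].

Step 3 — form the quadratic (x - mu)^T · Sigma^{-1} · (x - mu):
  Sigma^{-1} · (x - mu) = (0.5949, -0.1139, -0.5696).
  (x - mu)^T · [Sigma^{-1} · (x - mu)] = (3)·(0.5949) + (0)·(-0.1139) + (-1)·(-0.5696) = 2.3544.

Step 4 — take square root: d = √(2.3544) ≈ 1.5344.

d(x, mu) = √(2.3544) ≈ 1.5344


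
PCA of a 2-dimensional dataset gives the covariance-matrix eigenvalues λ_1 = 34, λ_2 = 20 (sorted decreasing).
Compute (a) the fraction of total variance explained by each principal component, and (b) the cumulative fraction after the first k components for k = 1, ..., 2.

Step 1 — total variance = trace(Sigma) = Σ λ_i = 34 + 20 = 54.

Step 2 — fraction explained by component i = λ_i / Σ λ:
  PC1: 34/54 = 0.6296
  PC2: 20/54 = 0.3704

Step 3 — cumulative fraction after k components = (λ_1 + ... + λ_k) / Σ λ:
  k = 1: 34/54 = 0.6296
  k = 2: (34 + 20)/54 = 54/54 = 1

Summary (fraction, with percent):

explained: PC1 0.6296 (62.96%), PC2 0.3704 (37.04%);  cumulative: 0.6296, 1


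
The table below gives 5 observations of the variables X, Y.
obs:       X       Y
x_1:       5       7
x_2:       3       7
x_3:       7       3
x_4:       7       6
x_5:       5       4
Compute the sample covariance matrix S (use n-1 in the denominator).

Step 1 — column means:
  mean(X) = (5 + 3 + 7 + 7 + 5) / 5 = 27/5 = 5.4
  mean(Y) = (7 + 7 + 3 + 6 + 4) / 5 = 27/5 = 5.4

Step 2 — sample covariance S[i,j] = (1/(n-1)) · Σ_k (x_{k,i} - mean_i) · (x_{k,j} - mean_j), with n-1 = 4.
  S[X,X] = ((-0.4)·(-0.4) + (-2.4)·(-2.4) + (1.6)·(1.6) + (1.6)·(1.6) + (-0.4)·(-0.4)) / 4 = 11.2/4 = 2.8
  S[X,Y] = ((-0.4)·(1.6) + (-2.4)·(1.6) + (1.6)·(-2.4) + (1.6)·(0.6) + (-0.4)·(-1.4)) / 4 = -6.8/4 = -1.7
  S[Y,Y] = ((1.6)·(1.6) + (1.6)·(1.6) + (-2.4)·(-2.4) + (0.6)·(0.6) + (-1.4)·(-1.4)) / 4 = 13.2/4 = 3.3

S is symmetric (S[j,i] = S[i,j]). Assembling:

S = [[2.8, -1.7],
 [-1.7, 3.3]]


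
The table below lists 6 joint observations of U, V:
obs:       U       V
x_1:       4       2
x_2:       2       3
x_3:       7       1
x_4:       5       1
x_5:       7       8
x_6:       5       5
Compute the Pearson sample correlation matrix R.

Step 1 — column means:
  mean(U) = (4 + 2 + 7 + 5 + 7 + 5) / 6 = 30/6 = 5
  mean(V) = (2 + 3 + 1 + 1 + 8 + 5) / 6 = 20/6 = 3.3333

Step 2 — sample variances and covariances s[i,j] = (1/(n-1)) · Σ_k (x_{k,i} - mean_i) · (x_{k,j} - mean_j), with n-1 = 5:
  s[U,U] = ((-1)·(-1) + (-3)·(-3) + (2)·(2) + (0)·(0) + (2)·(2) + (0)·(0)) / 5 = 18/5 = 3.6
  s[U,V] = ((-1)·(-1.3333) + (-3)·(-0.3333) + (2)·(-2.3333) + (0)·(-2.3333) + (2)·(4.6667) + (0)·(1.6667)) / 5 = 7/5 = 1.4
  s[V,V] = ((-1.3333)·(-1.3333) + (-0.3333)·(-0.3333) + (-2.3333)·(-2.3333) + (-2.3333)·(-2.3333) + (4.6667)·(4.6667) + (1.6667)·(1.6667)) / 5 = 37.3333/5 = 7.4667
  Sample standard deviations s_i = √(s[i,i]):
  s(U) = √(3.6) = 1.8974
  s(V) = √(7.4667) = 2.7325

Step 3 — r_{ij} = s_{ij} / (s_i · s_j):
  r[U,U] = 1 (diagonal).
  r[U,V] = 1.4 / (1.8974 · 2.7325) = 1.4 / 5.1846 = 0.27
  r[V,V] = 1 (diagonal).

R is symmetric with unit diagonal. Assembling:

R = [[1, 0.27],
 [0.27, 1]]


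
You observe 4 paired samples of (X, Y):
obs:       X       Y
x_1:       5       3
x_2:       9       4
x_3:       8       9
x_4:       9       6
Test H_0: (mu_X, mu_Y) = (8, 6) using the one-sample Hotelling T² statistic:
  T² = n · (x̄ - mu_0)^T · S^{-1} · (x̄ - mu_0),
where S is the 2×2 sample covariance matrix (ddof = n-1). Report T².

Step 1 — sample mean vector:
  mean(X) = (5 + 9 + 8 + 9) / 4 = 31/4 = 7.75
  mean(Y) = (3 + 4 + 9 + 6) / 4 = 22/4 = 5.5
  x̄ = (7.75, 5.5),  deviation x̄ - mu_0 = (7.75, 5.5) - (8, 6) = (-0.25, -0.5).

Step 2 — sample covariance matrix, S[i,j] = (1/(n-1)) · Σ_k (x_{k,i} - mean_i) · (x_{k,j} - mean_j), divisor n-1 = 3:
  S[X,X] = ((-2.75)·(-2.75) + (1.25)·(1.25) + (0.25)·(0.25) + (1.25)·(1.25)) / 3 = 10.75/3 = 3.5833
  S[X,Y] = ((-2.75)·(-2.5) + (1.25)·(-1.5) + (0.25)·(3.5) + (1.25)·(0.5)) / 3 = 6.5/3 = 2.1667
  S[Y,Y] = ((-2.5)·(-2.5) + (-1.5)·(-1.5) + (3.5)·(3.5) + (0.5)·(0.5)) / 3 = 21/3 = 7
  S = [[3.5833, 2.1667],
 [2.1667, 7]].

Step 3 — invert S. det(S) = 3.5833·7 - (2.1667)² = 20.3889.
  S^{-1} = (1/det) · [[d, -b], [-b, a]] = [[0.3433, -0.1063],
 [-0.1063, 0.1757]].

Step 4 — quadratic form (x̄ - mu_0)^T · S^{-1} · (x̄ - mu_0):
  S^{-1} · (x̄ - mu_0) = (-0.0327, -0.0613),
  (x̄ - mu_0)^T · [...] = (-0.25)·(-0.0327) + (-0.5)·(-0.0613) = 0.0388.

Step 5 — scale by n: T² = 4 · 0.0388 = 0.1553.

T² ≈ 0.1553


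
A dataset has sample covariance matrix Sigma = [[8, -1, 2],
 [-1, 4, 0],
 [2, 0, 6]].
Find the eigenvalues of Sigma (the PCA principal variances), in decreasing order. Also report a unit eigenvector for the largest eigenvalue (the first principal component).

Step 1 — characteristic polynomial p(λ) = det(λI - Sigma) = λ³ - tr·λ² + c_1·λ - det, where tr = trace, c_1 = sum of the principal 2×2 minors, det = det(Sigma):
  tr = 8 + 4 + 6 = 18,
  c_1 = (8·4 - (-1)²) + (8·6 - (2)²) + (4·6 - (0)²) = 31 + 44 + 24 = 99,
  det = 8·(4·6 - (0)²) - (-1)·((-1)·6 - (0)·(2)) + (2)·((-1)·(0) - 4·(2)) = 8·(24) - (-1)·(-6) + (2)·(-8) = 170.
  So p(λ) = λ³ - 18λ² + 99λ - 170.
Step 2 — look for an integer root (rational root theorem: any rational root is an integer divisor of 170). Testing λ = 5:
  p(5) = 125 - 450 + 495 - 170 = 0  ✓
  Dividing out (λ - 5): p(λ) = (λ - 5)(λ² - 13λ + 34).
Step 3 — remaining eigenvalues from the quadratic λ² - 13λ + 34 = 0:
  Δ = 13² - 4·34 = 169 - 136 = 33,  λ = (13 ± √33)/2 = (13 ± 5.7446)/2 ≈ 9.3723 or 3.6277.
  Sorted: λ_1 = 9.3723,  λ_2 = 5,  λ_3 = 3.6277  (check: sum = 18 = tr ✓).

Step 4 — unit eigenvector for λ_1 ≈ 9.3723: v spans the null space of (Sigma - λ_1 I), whose rows are
  r_1 = (-1.3723, -1, 2),  r_2 = (-1, -5.3723, 0),  r_3 = (2, 0, -3.3723).
  v is orthogonal to every row, so take v ∝ r_1 × r_2 = ((-1)·(0) - (2)·(-5.3723), (2)·(-1) - (-1.3723)·(0), (-1.3723)·(-5.3723) - (-1)·(-1)) ≈ (10.7446, -2, 6.3723).
  Let u = (10.7446, -2, 6.3723).
  ||u|| = √((10.7446)² + (-2)² + (6.3723)²) = √(160.0516) ≈ 12.6511,  v_1 = u/||u|| ≈ (0.8493, -0.1581, 0.5037) (||v_1|| = 1).

λ_1 = 9.3723,  λ_2 = 5,  λ_3 = 3.6277;  v_1 ≈ (0.8493, -0.1581, 0.5037)


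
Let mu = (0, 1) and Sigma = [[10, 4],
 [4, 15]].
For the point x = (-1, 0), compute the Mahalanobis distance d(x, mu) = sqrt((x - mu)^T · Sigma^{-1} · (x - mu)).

Step 1 — centre the observation: (x - mu) = (-1, -1).

Step 2 — invert Sigma. det(Sigma) = 10·15 - (4)² = 134.
  Sigma^{-1} = (1/det) · [[d, -b], [-b, a]] = [[0.1119, -0.0299],
 [-0.0299, 0.0746]].

Step 3 — form the quadratic (x - mu)^T · Sigma^{-1} · (x - mu):
  Sigma^{-1} · (x - mu) = (-0.0821, -0.0448).
  (x - mu)^T · [Sigma^{-1} · (x - mu)] = (-1)·(-0.0821) + (-1)·(-0.0448) = 0.1269.

Step 4 — take square root: d = √(0.1269) ≈ 0.3562.

d(x, mu) = √(0.1269) ≈ 0.3562


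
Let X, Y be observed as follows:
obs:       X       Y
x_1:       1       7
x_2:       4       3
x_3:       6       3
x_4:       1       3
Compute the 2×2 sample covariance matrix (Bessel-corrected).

Step 1 — column means:
  mean(X) = (1 + 4 + 6 + 1) / 4 = 12/4 = 3
  mean(Y) = (7 + 3 + 3 + 3) / 4 = 16/4 = 4

Step 2 — sample covariance S[i,j] = (1/(n-1)) · Σ_k (x_{k,i} - mean_i) · (x_{k,j} - mean_j), with n-1 = 3.
  S[X,X] = ((-2)·(-2) + (1)·(1) + (3)·(3) + (-2)·(-2)) / 3 = 18/3 = 6
  S[X,Y] = ((-2)·(3) + (1)·(-1) + (3)·(-1) + (-2)·(-1)) / 3 = -8/3 = -2.6667
  S[Y,Y] = ((3)·(3) + (-1)·(-1) + (-1)·(-1) + (-1)·(-1)) / 3 = 12/3 = 4

S is symmetric (S[j,i] = S[i,j]). Assembling:

S = [[6, -2.6667],
 [-2.6667, 4]]


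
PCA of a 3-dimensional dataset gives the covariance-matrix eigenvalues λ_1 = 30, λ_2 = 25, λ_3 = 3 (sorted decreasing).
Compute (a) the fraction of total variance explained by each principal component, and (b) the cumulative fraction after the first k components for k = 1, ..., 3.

Step 1 — total variance = trace(Sigma) = Σ λ_i = 30 + 25 + 3 = 58.

Step 2 — fraction explained by component i = λ_i / Σ λ:
  PC1: 30/58 = 0.5172
  PC2: 25/58 = 0.431
  PC3: 3/58 = 0.0517

Step 3 — cumulative fraction after k components = (λ_1 + ... + λ_k) / Σ λ:
  k = 1: 30/58 = 0.5172
  k = 2: (30 + 25)/58 = 55/58 = 0.9483
  k = 3: (30 + 25 + 3)/58 = 58/58 = 1

Summary (fraction, with percent):

explained: PC1 0.5172 (51.72%), PC2 0.431 (43.1%), PC3 0.0517 (5.17%);  cumulative: 0.5172, 0.9483, 1


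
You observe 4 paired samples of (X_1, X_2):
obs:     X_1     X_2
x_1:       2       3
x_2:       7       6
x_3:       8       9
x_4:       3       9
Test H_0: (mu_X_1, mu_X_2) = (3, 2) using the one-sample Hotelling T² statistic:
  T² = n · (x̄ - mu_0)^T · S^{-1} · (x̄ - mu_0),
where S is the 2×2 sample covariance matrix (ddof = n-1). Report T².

Step 1 — sample mean vector:
  mean(X_1) = (2 + 7 + 8 + 3) / 4 = 20/4 = 5
  mean(X_2) = (3 + 6 + 9 + 9) / 4 = 27/4 = 6.75
  x̄ = (5, 6.75),  deviation x̄ - mu_0 = (5, 6.75) - (3, 2) = (2, 4.75).

Step 2 — sample covariance matrix, S[i,j] = (1/(n-1)) · Σ_k (x_{k,i} - mean_i) · (x_{k,j} - mean_j), divisor n-1 = 3:
  S[X_1,X_1] = ((-3)·(-3) + (2)·(2) + (3)·(3) + (-2)·(-2)) / 3 = 26/3 = 8.6667
  S[X_1,X_2] = ((-3)·(-3.75) + (2)·(-0.75) + (3)·(2.25) + (-2)·(2.25)) / 3 = 12/3 = 4
  S[X_2,X_2] = ((-3.75)·(-3.75) + (-0.75)·(-0.75) + (2.25)·(2.25) + (2.25)·(2.25)) / 3 = 24.75/3 = 8.25
  S = [[8.6667, 4],
 [4, 8.25]].

Step 3 — invert S. det(S) = 8.6667·8.25 - (4)² = 55.5.
  S^{-1} = (1/det) · [[d, -b], [-b, a]] = [[0.1486, -0.0721],
 [-0.0721, 0.1562]].

Step 4 — quadratic form (x̄ - mu_0)^T · S^{-1} · (x̄ - mu_0):
  S^{-1} · (x̄ - mu_0) = (-0.045, 0.5976),
  (x̄ - mu_0)^T · [...] = (2)·(-0.045) + (4.75)·(0.5976) = 2.7485.

Step 5 — scale by n: T² = 4 · 2.7485 = 10.994.

T² ≈ 10.994


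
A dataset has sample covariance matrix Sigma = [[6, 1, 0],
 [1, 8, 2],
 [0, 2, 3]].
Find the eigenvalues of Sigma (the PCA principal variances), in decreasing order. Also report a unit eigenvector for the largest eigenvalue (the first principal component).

Step 1 — characteristic polynomial p(λ) = det(λI - Sigma) = λ³ - tr·λ² + c_1·λ - det, where tr = trace, c_1 = sum of the principal 2×2 minors, det = det(Sigma):
  tr = 6 + 8 + 3 = 17,
  c_1 = (6·8 - (1)²) + (6·3 - (0)²) + (8·3 - (2)²) = 47 + 18 + 20 = 85,
  det = 6·(8·3 - (2)²) - (1)·((1)·3 - (2)·(0)) + (0)·((1)·(2) - 8·(0)) = 6·(20) - (1)·(3) + (0)·(2) = 117.
  So p(λ) = λ³ - 17λ² + 85λ - 117.
Step 2 — look for an integer root (rational root theorem: any rational root is an integer divisor of 117). Testing λ = 9:
  p(9) = 729 - 1377 + 765 - 117 = 0  ✓
  Dividing out (λ - 9): p(λ) = (λ - 9)(λ² - 8λ + 13).
Step 3 — remaining eigenvalues from the quadratic λ² - 8λ + 13 = 0:
  Δ = 8² - 4·13 = 64 - 52 = 12,  λ = (8 ± √12)/2 = (8 ± 3.4641)/2 ≈ 5.7321 or 2.2679.
  Sorted: λ_1 = 9,  λ_2 = 5.7321,  λ_3 = 2.2679  (check: sum = 17 = tr ✓).

Step 4 — unit eigenvector for λ_1 = 9: v spans the null space of (Sigma - λ_1 I), whose rows are
  r_1 = (-3, 1, 0),  r_2 = (1, -1, 2),  r_3 = (0, 2, -6).
  v is orthogonal to every row, so take v ∝ r_1 × r_2 = ((1)·(2) - (0)·(-1), (0)·(1) - (-3)·(2), (-3)·(-1) - (1)·(1)) = (2, 6, 2).
  Rescale (divide by 2): u = (1, 3, 1).
  ||u|| = √((1)² + (3)² + (1)²) = √(11) ≈ 3.3166,  v_1 = u/||u|| ≈ (0.3015, 0.9045, 0.3015) (||v_1|| = 1).

λ_1 = 9,  λ_2 = 5.7321,  λ_3 = 2.2679;  v_1 ≈ (0.3015, 0.9045, 0.3015)


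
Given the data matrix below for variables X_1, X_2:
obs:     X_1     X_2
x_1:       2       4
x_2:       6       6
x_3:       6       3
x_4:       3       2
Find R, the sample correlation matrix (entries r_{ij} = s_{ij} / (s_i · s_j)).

Step 1 — column means:
  mean(X_1) = (2 + 6 + 6 + 3) / 4 = 17/4 = 4.25
  mean(X_2) = (4 + 6 + 3 + 2) / 4 = 15/4 = 3.75

Step 2 — sample variances and covariances s[i,j] = (1/(n-1)) · Σ_k (x_{k,i} - mean_i) · (x_{k,j} - mean_j), with n-1 = 3:
  s[X_1,X_1] = ((-2.25)·(-2.25) + (1.75)·(1.75) + (1.75)·(1.75) + (-1.25)·(-1.25)) / 3 = 12.75/3 = 4.25
  s[X_1,X_2] = ((-2.25)·(0.25) + (1.75)·(2.25) + (1.75)·(-0.75) + (-1.25)·(-1.75)) / 3 = 4.25/3 = 1.4167
  s[X_2,X_2] = ((0.25)·(0.25) + (2.25)·(2.25) + (-0.75)·(-0.75) + (-1.75)·(-1.75)) / 3 = 8.75/3 = 2.9167
  Sample standard deviations s_i = √(s[i,i]):
  s(X_1) = √(4.25) = 2.0616
  s(X_2) = √(2.9167) = 1.7078

Step 3 — r_{ij} = s_{ij} / (s_i · s_j):
  r[X_1,X_1] = 1 (diagonal).
  r[X_1,X_2] = 1.4167 / (2.0616 · 1.7078) = 1.4167 / 3.5208 = 0.4024
  r[X_2,X_2] = 1 (diagonal).

R is symmetric with unit diagonal. Assembling:

R = [[1, 0.4024],
 [0.4024, 1]]


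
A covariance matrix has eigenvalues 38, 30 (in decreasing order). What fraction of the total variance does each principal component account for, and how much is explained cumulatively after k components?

Step 1 — total variance = trace(Sigma) = Σ λ_i = 38 + 30 = 68.

Step 2 — fraction explained by component i = λ_i / Σ λ:
  PC1: 38/68 = 0.5588
  PC2: 30/68 = 0.4412

Step 3 — cumulative fraction after k components = (λ_1 + ... + λ_k) / Σ λ:
  k = 1: 38/68 = 0.5588
  k = 2: (38 + 30)/68 = 68/68 = 1

Summary (fraction, with percent):

explained: PC1 0.5588 (55.88%), PC2 0.4412 (44.12%);  cumulative: 0.5588, 1


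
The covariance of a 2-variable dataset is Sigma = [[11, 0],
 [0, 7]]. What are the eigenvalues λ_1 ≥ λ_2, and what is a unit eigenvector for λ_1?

Step 1 — characteristic polynomial of 2×2 Sigma:
  det(Sigma - λI) = λ² - trace · λ + det = 0.
  trace = 11 + 7 = 18, det = 11·7 - (0)² = 77.
Step 2 — discriminant:
  Δ = trace² - 4·det = 324 - 308 = 16.
Step 3 — eigenvalues:
  λ = (trace ± √Δ)/2 = (18 ± 4)/2,
  λ_1 = 11,  λ_2 = 7.

Step 4 — unit eigenvector for λ_1: Sigma is diagonal, so its eigenvectors are the coordinate axes. λ_1 = 11 is the diagonal entry on the first coordinate axis, hence
  v_1 = (1, 0) (||v_1|| = 1).

λ_1 = 11,  λ_2 = 7;  v_1 ≈ (1, 0)


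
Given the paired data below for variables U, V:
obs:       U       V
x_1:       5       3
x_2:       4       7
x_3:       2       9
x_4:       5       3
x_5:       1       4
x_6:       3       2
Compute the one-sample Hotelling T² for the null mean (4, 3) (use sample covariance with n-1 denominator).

Step 1 — sample mean vector:
  mean(U) = (5 + 4 + 2 + 5 + 1 + 3) / 6 = 20/6 = 3.3333
  mean(V) = (3 + 7 + 9 + 3 + 4 + 2) / 6 = 28/6 = 4.6667
  x̄ = (3.3333, 4.6667),  deviation x̄ - mu_0 = (3.3333, 4.6667) - (4, 3) = (-0.6667, 1.6667).

Step 2 — sample covariance matrix, S[i,j] = (1/(n-1)) · Σ_k (x_{k,i} - mean_i) · (x_{k,j} - mean_j), divisor n-1 = 5:
  S[U,U] = ((1.6667)·(1.6667) + (0.6667)·(0.6667) + (-1.3333)·(-1.3333) + (1.6667)·(1.6667) + (-2.3333)·(-2.3333) + (-0.3333)·(-0.3333)) / 5 = 13.3333/5 = 2.6667
  S[U,V] = ((1.6667)·(-1.6667) + (0.6667)·(2.3333) + (-1.3333)·(4.3333) + (1.6667)·(-1.6667) + (-2.3333)·(-0.6667) + (-0.3333)·(-2.6667)) / 5 = -7.3333/5 = -1.4667
  S[V,V] = ((-1.6667)·(-1.6667) + (2.3333)·(2.3333) + (4.3333)·(4.3333) + (-1.6667)·(-1.6667) + (-0.6667)·(-0.6667) + (-2.6667)·(-2.6667)) / 5 = 37.3333/5 = 7.4667
  S = [[2.6667, -1.4667],
 [-1.4667, 7.4667]].

Step 3 — invert S. det(S) = 2.6667·7.4667 - (-1.4667)² = 17.76.
  S^{-1} = (1/det) · [[d, -b], [-b, a]] = [[0.4204, 0.0826],
 [0.0826, 0.1502]].

Step 4 — quadratic form (x̄ - mu_0)^T · S^{-1} · (x̄ - mu_0):
  S^{-1} · (x̄ - mu_0) = (-0.1426, 0.1952),
  (x̄ - mu_0)^T · [...] = (-0.6667)·(-0.1426) + (1.6667)·(0.1952) = 0.4204.

Step 5 — scale by n: T² = 6 · 0.4204 = 2.5225.

T² ≈ 2.5225


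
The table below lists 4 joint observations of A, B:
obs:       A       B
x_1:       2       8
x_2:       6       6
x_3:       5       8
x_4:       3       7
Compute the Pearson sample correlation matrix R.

Step 1 — column means:
  mean(A) = (2 + 6 + 5 + 3) / 4 = 16/4 = 4
  mean(B) = (8 + 6 + 8 + 7) / 4 = 29/4 = 7.25

Step 2 — sample variances and covariances s[i,j] = (1/(n-1)) · Σ_k (x_{k,i} - mean_i) · (x_{k,j} - mean_j), with n-1 = 3:
  s[A,A] = ((-2)·(-2) + (2)·(2) + (1)·(1) + (-1)·(-1)) / 3 = 10/3 = 3.3333
  s[A,B] = ((-2)·(0.75) + (2)·(-1.25) + (1)·(0.75) + (-1)·(-0.25)) / 3 = -3/3 = -1
  s[B,B] = ((0.75)·(0.75) + (-1.25)·(-1.25) + (0.75)·(0.75) + (-0.25)·(-0.25)) / 3 = 2.75/3 = 0.9167
  Sample standard deviations s_i = √(s[i,i]):
  s(A) = √(3.3333) = 1.8257
  s(B) = √(0.9167) = 0.9574

Step 3 — r_{ij} = s_{ij} / (s_i · s_j):
  r[A,A] = 1 (diagonal).
  r[A,B] = -1 / (1.8257 · 0.9574) = -1 / 1.748 = -0.5721
  r[B,B] = 1 (diagonal).

R is symmetric with unit diagonal. Assembling:

R = [[1, -0.5721],
 [-0.5721, 1]]


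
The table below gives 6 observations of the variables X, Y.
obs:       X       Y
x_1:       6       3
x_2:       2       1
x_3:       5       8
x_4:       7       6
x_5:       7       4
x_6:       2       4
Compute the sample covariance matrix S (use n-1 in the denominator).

Step 1 — column means:
  mean(X) = (6 + 2 + 5 + 7 + 7 + 2) / 6 = 29/6 = 4.8333
  mean(Y) = (3 + 1 + 8 + 6 + 4 + 4) / 6 = 26/6 = 4.3333

Step 2 — sample covariance S[i,j] = (1/(n-1)) · Σ_k (x_{k,i} - mean_i) · (x_{k,j} - mean_j), with n-1 = 5.
  S[X,X] = ((1.1667)·(1.1667) + (-2.8333)·(-2.8333) + (0.1667)·(0.1667) + (2.1667)·(2.1667) + (2.1667)·(2.1667) + (-2.8333)·(-2.8333)) / 5 = 26.8333/5 = 5.3667
  S[X,Y] = ((1.1667)·(-1.3333) + (-2.8333)·(-3.3333) + (0.1667)·(3.6667) + (2.1667)·(1.6667) + (2.1667)·(-0.3333) + (-2.8333)·(-0.3333)) / 5 = 12.3333/5 = 2.4667
  S[Y,Y] = ((-1.3333)·(-1.3333) + (-3.3333)·(-3.3333) + (3.6667)·(3.6667) + (1.6667)·(1.6667) + (-0.3333)·(-0.3333) + (-0.3333)·(-0.3333)) / 5 = 29.3333/5 = 5.8667

S is symmetric (S[j,i] = S[i,j]). Assembling:

S = [[5.3667, 2.4667],
 [2.4667, 5.8667]]


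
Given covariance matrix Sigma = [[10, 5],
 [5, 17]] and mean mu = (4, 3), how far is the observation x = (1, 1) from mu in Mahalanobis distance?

Step 1 — centre the observation: (x - mu) = (-3, -2).

Step 2 — invert Sigma. det(Sigma) = 10·17 - (5)² = 145.
  Sigma^{-1} = (1/det) · [[d, -b], [-b, a]] = [[0.1172, -0.0345],
 [-0.0345, 0.069]].

Step 3 — form the quadratic (x - mu)^T · Sigma^{-1} · (x - mu):
  Sigma^{-1} · (x - mu) = (-0.2828, -0.0345).
  (x - mu)^T · [Sigma^{-1} · (x - mu)] = (-3)·(-0.2828) + (-2)·(-0.0345) = 0.9172.

Step 4 — take square root: d = √(0.9172) ≈ 0.9577.

d(x, mu) = √(0.9172) ≈ 0.9577


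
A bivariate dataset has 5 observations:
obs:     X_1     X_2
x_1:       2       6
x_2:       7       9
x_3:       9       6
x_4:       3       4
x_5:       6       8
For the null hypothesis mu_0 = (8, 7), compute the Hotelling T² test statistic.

Step 1 — sample mean vector:
  mean(X_1) = (2 + 7 + 9 + 3 + 6) / 5 = 27/5 = 5.4
  mean(X_2) = (6 + 9 + 6 + 4 + 8) / 5 = 33/5 = 6.6
  x̄ = (5.4, 6.6),  deviation x̄ - mu_0 = (5.4, 6.6) - (8, 7) = (-2.6, -0.4).

Step 2 — sample covariance matrix, S[i,j] = (1/(n-1)) · Σ_k (x_{k,i} - mean_i) · (x_{k,j} - mean_j), divisor n-1 = 4:
  S[X_1,X_1] = ((-3.4)·(-3.4) + (1.6)·(1.6) + (3.6)·(3.6) + (-2.4)·(-2.4) + (0.6)·(0.6)) / 4 = 33.2/4 = 8.3
  S[X_1,X_2] = ((-3.4)·(-0.6) + (1.6)·(2.4) + (3.6)·(-0.6) + (-2.4)·(-2.6) + (0.6)·(1.4)) / 4 = 10.8/4 = 2.7
  S[X_2,X_2] = ((-0.6)·(-0.6) + (2.4)·(2.4) + (-0.6)·(-0.6) + (-2.6)·(-2.6) + (1.4)·(1.4)) / 4 = 15.2/4 = 3.8
  S = [[8.3, 2.7],
 [2.7, 3.8]].

Step 3 — invert S. det(S) = 8.3·3.8 - (2.7)² = 24.25.
  S^{-1} = (1/det) · [[d, -b], [-b, a]] = [[0.1567, -0.1113],
 [-0.1113, 0.3423]].

Step 4 — quadratic form (x̄ - mu_0)^T · S^{-1} · (x̄ - mu_0):
  S^{-1} · (x̄ - mu_0) = (-0.3629, 0.1526),
  (x̄ - mu_0)^T · [...] = (-2.6)·(-0.3629) + (-0.4)·(0.1526) = 0.8825.

Step 5 — scale by n: T² = 5 · 0.8825 = 4.4124.

T² ≈ 4.4124


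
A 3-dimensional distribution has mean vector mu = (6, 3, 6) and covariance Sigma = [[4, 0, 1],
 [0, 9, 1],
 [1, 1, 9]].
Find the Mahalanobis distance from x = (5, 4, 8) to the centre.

Step 1 — centre the observation: (x - mu) = (-1, 1, 2).

Step 2 — invert Sigma (cofactor / det for 3×3, or solve directly):
  Sigma^{-1} = [[0.2572, 0.0032, -0.0289],
 [0.0032, 0.1125, -0.0129],
 [-0.0289, -0.0129, 0.1158]].

Step 3 — form the quadratic (x - mu)^T · Sigma^{-1} · (x - mu):
  Sigma^{-1} · (x - mu) = (-0.3119, 0.0836, 0.2476).
  (x - mu)^T · [Sigma^{-1} · (x - mu)] = (-1)·(-0.3119) + (1)·(0.0836) + (2)·(0.2476) = 0.8907.

Step 4 — take square root: d = √(0.8907) ≈ 0.9438.

d(x, mu) = √(0.8907) ≈ 0.9438


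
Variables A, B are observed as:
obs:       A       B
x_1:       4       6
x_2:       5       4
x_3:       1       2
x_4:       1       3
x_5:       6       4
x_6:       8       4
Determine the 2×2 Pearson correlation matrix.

Step 1 — column means:
  mean(A) = (4 + 5 + 1 + 1 + 6 + 8) / 6 = 25/6 = 4.1667
  mean(B) = (6 + 4 + 2 + 3 + 4 + 4) / 6 = 23/6 = 3.8333

Step 2 — sample variances and covariances s[i,j] = (1/(n-1)) · Σ_k (x_{k,i} - mean_i) · (x_{k,j} - mean_j), with n-1 = 5:
  s[A,A] = ((-0.1667)·(-0.1667) + (0.8333)·(0.8333) + (-3.1667)·(-3.1667) + (-3.1667)·(-3.1667) + (1.8333)·(1.8333) + (3.8333)·(3.8333)) / 5 = 38.8333/5 = 7.7667
  s[A,B] = ((-0.1667)·(2.1667) + (0.8333)·(0.1667) + (-3.1667)·(-1.8333) + (-3.1667)·(-0.8333) + (1.8333)·(0.1667) + (3.8333)·(0.1667)) / 5 = 9.1667/5 = 1.8333
  s[B,B] = ((2.1667)·(2.1667) + (0.1667)·(0.1667) + (-1.8333)·(-1.8333) + (-0.8333)·(-0.8333) + (0.1667)·(0.1667) + (0.1667)·(0.1667)) / 5 = 8.8333/5 = 1.7667
  Sample standard deviations s_i = √(s[i,i]):
  s(A) = √(7.7667) = 2.7869
  s(B) = √(1.7667) = 1.3292

Step 3 — r_{ij} = s_{ij} / (s_i · s_j):
  r[A,A] = 1 (diagonal).
  r[A,B] = 1.8333 / (2.7869 · 1.3292) = 1.8333 / 3.7042 = 0.4949
  r[B,B] = 1 (diagonal).

R is symmetric with unit diagonal. Assembling:

R = [[1, 0.4949],
 [0.4949, 1]]


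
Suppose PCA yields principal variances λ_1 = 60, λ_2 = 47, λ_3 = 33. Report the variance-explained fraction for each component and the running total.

Step 1 — total variance = trace(Sigma) = Σ λ_i = 60 + 47 + 33 = 140.

Step 2 — fraction explained by component i = λ_i / Σ λ:
  PC1: 60/140 = 0.4286
  PC2: 47/140 = 0.3357
  PC3: 33/140 = 0.2357

Step 3 — cumulative fraction after k components = (λ_1 + ... + λ_k) / Σ λ:
  k = 1: 60/140 = 0.4286
  k = 2: (60 + 47)/140 = 107/140 = 0.7643
  k = 3: (60 + 47 + 33)/140 = 140/140 = 1

Summary (fraction, with percent):

explained: PC1 0.4286 (42.86%), PC2 0.3357 (33.57%), PC3 0.2357 (23.57%);  cumulative: 0.4286, 0.7643, 1


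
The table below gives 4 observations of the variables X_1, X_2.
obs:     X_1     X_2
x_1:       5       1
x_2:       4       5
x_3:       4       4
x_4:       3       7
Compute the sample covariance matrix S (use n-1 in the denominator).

Step 1 — column means:
  mean(X_1) = (5 + 4 + 4 + 3) / 4 = 16/4 = 4
  mean(X_2) = (1 + 5 + 4 + 7) / 4 = 17/4 = 4.25

Step 2 — sample covariance S[i,j] = (1/(n-1)) · Σ_k (x_{k,i} - mean_i) · (x_{k,j} - mean_j), with n-1 = 3.
  S[X_1,X_1] = ((1)·(1) + (0)·(0) + (0)·(0) + (-1)·(-1)) / 3 = 2/3 = 0.6667
  S[X_1,X_2] = ((1)·(-3.25) + (0)·(0.75) + (0)·(-0.25) + (-1)·(2.75)) / 3 = -6/3 = -2
  S[X_2,X_2] = ((-3.25)·(-3.25) + (0.75)·(0.75) + (-0.25)·(-0.25) + (2.75)·(2.75)) / 3 = 18.75/3 = 6.25

S is symmetric (S[j,i] = S[i,j]). Assembling:

S = [[0.6667, -2],
 [-2, 6.25]]


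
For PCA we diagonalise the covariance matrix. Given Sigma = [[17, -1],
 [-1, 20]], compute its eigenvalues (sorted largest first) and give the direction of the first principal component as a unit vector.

Step 1 — characteristic polynomial of 2×2 Sigma:
  det(Sigma - λI) = λ² - trace · λ + det = 0.
  trace = 17 + 20 = 37, det = 17·20 - (-1)² = 339.
Step 2 — discriminant:
  Δ = trace² - 4·det = 1369 - 1356 = 13.
Step 3 — eigenvalues:
  λ = (trace ± √Δ)/2 = (37 ± 3.6056)/2,
  λ_1 = 20.3028,  λ_2 = 16.6972.

Step 4 — unit eigenvector for λ_1: solve (Sigma - λ_1 I)v = 0. First row:
  (17 - 20.3028)·v_x + (-1)·v_y = 0, i.e. (-3.3028)·v_x + (-1)·v_y = 0,
  so v ∝ (b, λ_1 - a) = (-1, 3.3028); multiply by -1 so the first entry is positive: u = (1, -3.3028).
  ||u|| = √((1)² + (-3.3028)²) = √(11.9083) ≈ 3.4508,
  v_1 = u/||u|| ≈ (0.2898, -0.9571) (||v_1|| = 1).

λ_1 = 20.3028,  λ_2 = 16.6972;  v_1 ≈ (0.2898, -0.9571)


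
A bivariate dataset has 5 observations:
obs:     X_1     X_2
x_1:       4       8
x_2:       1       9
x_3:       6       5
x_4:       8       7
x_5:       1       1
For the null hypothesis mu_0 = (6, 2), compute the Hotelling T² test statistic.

Step 1 — sample mean vector:
  mean(X_1) = (4 + 1 + 6 + 8 + 1) / 5 = 20/5 = 4
  mean(X_2) = (8 + 9 + 5 + 7 + 1) / 5 = 30/5 = 6
  x̄ = (4, 6),  deviation x̄ - mu_0 = (4, 6) - (6, 2) = (-2, 4).

Step 2 — sample covariance matrix, S[i,j] = (1/(n-1)) · Σ_k (x_{k,i} - mean_i) · (x_{k,j} - mean_j), divisor n-1 = 4:
  S[X_1,X_1] = ((0)·(0) + (-3)·(-3) + (2)·(2) + (4)·(4) + (-3)·(-3)) / 4 = 38/4 = 9.5
  S[X_1,X_2] = ((0)·(2) + (-3)·(3) + (2)·(-1) + (4)·(1) + (-3)·(-5)) / 4 = 8/4 = 2
  S[X_2,X_2] = ((2)·(2) + (3)·(3) + (-1)·(-1) + (1)·(1) + (-5)·(-5)) / 4 = 40/4 = 10
  S = [[9.5, 2],
 [2, 10]].

Step 3 — invert S. det(S) = 9.5·10 - (2)² = 91.
  S^{-1} = (1/det) · [[d, -b], [-b, a]] = [[0.1099, -0.022],
 [-0.022, 0.1044]].

Step 4 — quadratic form (x̄ - mu_0)^T · S^{-1} · (x̄ - mu_0):
  S^{-1} · (x̄ - mu_0) = (-0.3077, 0.4615),
  (x̄ - mu_0)^T · [...] = (-2)·(-0.3077) + (4)·(0.4615) = 2.4615.

Step 5 — scale by n: T² = 5 · 2.4615 = 12.3077.

T² ≈ 12.3077


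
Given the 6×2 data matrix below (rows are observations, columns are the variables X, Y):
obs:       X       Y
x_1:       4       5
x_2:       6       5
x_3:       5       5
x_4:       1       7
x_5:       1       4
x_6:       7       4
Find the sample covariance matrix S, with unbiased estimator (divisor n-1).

Step 1 — column means:
  mean(X) = (4 + 6 + 5 + 1 + 1 + 7) / 6 = 24/6 = 4
  mean(Y) = (5 + 5 + 5 + 7 + 4 + 4) / 6 = 30/6 = 5

Step 2 — sample covariance S[i,j] = (1/(n-1)) · Σ_k (x_{k,i} - mean_i) · (x_{k,j} - mean_j), with n-1 = 5.
  S[X,X] = ((0)·(0) + (2)·(2) + (1)·(1) + (-3)·(-3) + (-3)·(-3) + (3)·(3)) / 5 = 32/5 = 6.4
  S[X,Y] = ((0)·(0) + (2)·(0) + (1)·(0) + (-3)·(2) + (-3)·(-1) + (3)·(-1)) / 5 = -6/5 = -1.2
  S[Y,Y] = ((0)·(0) + (0)·(0) + (0)·(0) + (2)·(2) + (-1)·(-1) + (-1)·(-1)) / 5 = 6/5 = 1.2

S is symmetric (S[j,i] = S[i,j]). Assembling:

S = [[6.4, -1.2],
 [-1.2, 1.2]]


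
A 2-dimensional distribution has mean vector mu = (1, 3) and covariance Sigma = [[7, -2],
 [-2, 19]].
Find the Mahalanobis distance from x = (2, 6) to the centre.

Step 1 — centre the observation: (x - mu) = (1, 3).

Step 2 — invert Sigma. det(Sigma) = 7·19 - (-2)² = 129.
  Sigma^{-1} = (1/det) · [[d, -b], [-b, a]] = [[0.1473, 0.0155],
 [0.0155, 0.0543]].

Step 3 — form the quadratic (x - mu)^T · Sigma^{-1} · (x - mu):
  Sigma^{-1} · (x - mu) = (0.1938, 0.1783).
  (x - mu)^T · [Sigma^{-1} · (x - mu)] = (1)·(0.1938) + (3)·(0.1783) = 0.7287.

Step 4 — take square root: d = √(0.7287) ≈ 0.8536.

d(x, mu) = √(0.7287) ≈ 0.8536


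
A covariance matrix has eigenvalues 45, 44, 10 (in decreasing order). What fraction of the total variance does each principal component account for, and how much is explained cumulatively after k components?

Step 1 — total variance = trace(Sigma) = Σ λ_i = 45 + 44 + 10 = 99.

Step 2 — fraction explained by component i = λ_i / Σ λ:
  PC1: 45/99 = 0.4545
  PC2: 44/99 = 0.4444
  PC3: 10/99 = 0.101

Step 3 — cumulative fraction after k components = (λ_1 + ... + λ_k) / Σ λ:
  k = 1: 45/99 = 0.4545
  k = 2: (45 + 44)/99 = 89/99 = 0.899
  k = 3: (45 + 44 + 10)/99 = 99/99 = 1

Summary (fraction, with percent):

explained: PC1 0.4545 (45.45%), PC2 0.4444 (44.44%), PC3 0.101 (10.1%);  cumulative: 0.4545, 0.899, 1


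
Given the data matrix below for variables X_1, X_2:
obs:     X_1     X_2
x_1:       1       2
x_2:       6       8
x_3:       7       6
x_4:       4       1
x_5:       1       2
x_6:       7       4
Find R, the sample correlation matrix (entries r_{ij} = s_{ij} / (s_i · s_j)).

Step 1 — column means:
  mean(X_1) = (1 + 6 + 7 + 4 + 1 + 7) / 6 = 26/6 = 4.3333
  mean(X_2) = (2 + 8 + 6 + 1 + 2 + 4) / 6 = 23/6 = 3.8333

Step 2 — sample variances and covariances s[i,j] = (1/(n-1)) · Σ_k (x_{k,i} - mean_i) · (x_{k,j} - mean_j), with n-1 = 5:
  s[X_1,X_1] = ((-3.3333)·(-3.3333) + (1.6667)·(1.6667) + (2.6667)·(2.6667) + (-0.3333)·(-0.3333) + (-3.3333)·(-3.3333) + (2.6667)·(2.6667)) / 5 = 39.3333/5 = 7.8667
  s[X_1,X_2] = ((-3.3333)·(-1.8333) + (1.6667)·(4.1667) + (2.6667)·(2.1667) + (-0.3333)·(-2.8333) + (-3.3333)·(-1.8333) + (2.6667)·(0.1667)) / 5 = 26.3333/5 = 5.2667
  s[X_2,X_2] = ((-1.8333)·(-1.8333) + (4.1667)·(4.1667) + (2.1667)·(2.1667) + (-2.8333)·(-2.8333) + (-1.8333)·(-1.8333) + (0.1667)·(0.1667)) / 5 = 36.8333/5 = 7.3667
  Sample standard deviations s_i = √(s[i,i]):
  s(X_1) = √(7.8667) = 2.8048
  s(X_2) = √(7.3667) = 2.7142

Step 3 — r_{ij} = s_{ij} / (s_i · s_j):
  r[X_1,X_1] = 1 (diagonal).
  r[X_1,X_2] = 5.2667 / (2.8048 · 2.7142) = 5.2667 / 7.6126 = 0.6918
  r[X_2,X_2] = 1 (diagonal).

R is symmetric with unit diagonal. Assembling:

R = [[1, 0.6918],
 [0.6918, 1]]


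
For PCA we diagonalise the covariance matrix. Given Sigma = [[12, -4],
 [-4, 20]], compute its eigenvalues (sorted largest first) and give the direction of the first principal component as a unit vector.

Step 1 — characteristic polynomial of 2×2 Sigma:
  det(Sigma - λI) = λ² - trace · λ + det = 0.
  trace = 12 + 20 = 32, det = 12·20 - (-4)² = 224.
Step 2 — discriminant:
  Δ = trace² - 4·det = 1024 - 896 = 128.
Step 3 — eigenvalues:
  λ = (trace ± √Δ)/2 = (32 ± 11.3137)/2,
  λ_1 = 21.6569,  λ_2 = 10.3431.

Step 4 — unit eigenvector for λ_1: solve (Sigma - λ_1 I)v = 0. First row:
  (12 - 21.6569)·v_x + (-4)·v_y = 0, i.e. (-9.6569)·v_x + (-4)·v_y = 0,
  so v ∝ (b, λ_1 - a) = (-4, 9.6569); multiply by -1 so the first entry is positive: u = (4, -9.6569).
  ||u|| = √((4)² + (-9.6569)²) = √(109.2548) ≈ 10.4525,
  v_1 = u/||u|| ≈ (0.3827, -0.9239) (||v_1|| = 1).

λ_1 = 21.6569,  λ_2 = 10.3431;  v_1 ≈ (0.3827, -0.9239)


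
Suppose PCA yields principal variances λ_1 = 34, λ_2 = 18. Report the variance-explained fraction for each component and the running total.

Step 1 — total variance = trace(Sigma) = Σ λ_i = 34 + 18 = 52.

Step 2 — fraction explained by component i = λ_i / Σ λ:
  PC1: 34/52 = 0.6538
  PC2: 18/52 = 0.3462

Step 3 — cumulative fraction after k components = (λ_1 + ... + λ_k) / Σ λ:
  k = 1: 34/52 = 0.6538
  k = 2: (34 + 18)/52 = 52/52 = 1

Summary (fraction, with percent):

explained: PC1 0.6538 (65.38%), PC2 0.3462 (34.62%);  cumulative: 0.6538, 1


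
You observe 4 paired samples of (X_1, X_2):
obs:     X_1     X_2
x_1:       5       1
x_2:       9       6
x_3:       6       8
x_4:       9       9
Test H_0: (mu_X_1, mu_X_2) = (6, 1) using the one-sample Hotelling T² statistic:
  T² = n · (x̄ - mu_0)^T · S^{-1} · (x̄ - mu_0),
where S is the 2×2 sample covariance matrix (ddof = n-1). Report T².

Step 1 — sample mean vector:
  mean(X_1) = (5 + 9 + 6 + 9) / 4 = 29/4 = 7.25
  mean(X_2) = (1 + 6 + 8 + 9) / 4 = 24/4 = 6
  x̄ = (7.25, 6),  deviation x̄ - mu_0 = (7.25, 6) - (6, 1) = (1.25, 5).

Step 2 — sample covariance matrix, S[i,j] = (1/(n-1)) · Σ_k (x_{k,i} - mean_i) · (x_{k,j} - mean_j), divisor n-1 = 3:
  S[X_1,X_1] = ((-2.25)·(-2.25) + (1.75)·(1.75) + (-1.25)·(-1.25) + (1.75)·(1.75)) / 3 = 12.75/3 = 4.25
  S[X_1,X_2] = ((-2.25)·(-5) + (1.75)·(0) + (-1.25)·(2) + (1.75)·(3)) / 3 = 14/3 = 4.6667
  S[X_2,X_2] = ((-5)·(-5) + (0)·(0) + (2)·(2) + (3)·(3)) / 3 = 38/3 = 12.6667
  S = [[4.25, 4.6667],
 [4.6667, 12.6667]].

Step 3 — invert S. det(S) = 4.25·12.6667 - (4.6667)² = 32.0556.
  S^{-1} = (1/det) · [[d, -b], [-b, a]] = [[0.3951, -0.1456],
 [-0.1456, 0.1326]].

Step 4 — quadratic form (x̄ - mu_0)^T · S^{-1} · (x̄ - mu_0):
  S^{-1} · (x̄ - mu_0) = (-0.234, 0.4809),
  (x̄ - mu_0)^T · [...] = (1.25)·(-0.234) + (5)·(0.4809) = 2.1122.

Step 5 — scale by n: T² = 4 · 2.1122 = 8.4489.

T² ≈ 8.4489


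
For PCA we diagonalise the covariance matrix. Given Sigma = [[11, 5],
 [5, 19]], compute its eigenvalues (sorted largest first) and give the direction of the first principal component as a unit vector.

Step 1 — characteristic polynomial of 2×2 Sigma:
  det(Sigma - λI) = λ² - trace · λ + det = 0.
  trace = 11 + 19 = 30, det = 11·19 - (5)² = 184.
Step 2 — discriminant:
  Δ = trace² - 4·det = 900 - 736 = 164.
Step 3 — eigenvalues:
  λ = (trace ± √Δ)/2 = (30 ± 12.8062)/2,
  λ_1 = 21.4031,  λ_2 = 8.5969.

Step 4 — unit eigenvector for λ_1: solve (Sigma - λ_1 I)v = 0. First row:
  (11 - 21.4031)·v_x + (5)·v_y = 0, i.e. (-10.4031)·v_x + (5)·v_y = 0,
  so v ∝ (b, λ_1 - a) = (5, 10.4031) = u.
  ||u|| = √((5)² + (10.4031)²) = √(133.225) ≈ 11.5423,
  v_1 = u/||u|| ≈ (0.4332, 0.9013) (||v_1|| = 1).

λ_1 = 21.4031,  λ_2 = 8.5969;  v_1 ≈ (0.4332, 0.9013)


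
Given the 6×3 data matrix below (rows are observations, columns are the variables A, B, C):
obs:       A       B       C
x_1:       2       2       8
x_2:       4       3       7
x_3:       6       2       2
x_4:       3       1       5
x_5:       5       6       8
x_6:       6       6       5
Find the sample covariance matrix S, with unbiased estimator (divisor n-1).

Step 1 — column means:
  mean(A) = (2 + 4 + 6 + 3 + 5 + 6) / 6 = 26/6 = 4.3333
  mean(B) = (2 + 3 + 2 + 1 + 6 + 6) / 6 = 20/6 = 3.3333
  mean(C) = (8 + 7 + 2 + 5 + 8 + 5) / 6 = 35/6 = 5.8333

Step 2 — sample covariance S[i,j] = (1/(n-1)) · Σ_k (x_{k,i} - mean_i) · (x_{k,j} - mean_j), with n-1 = 5.
  S[A,A] = ((-2.3333)·(-2.3333) + (-0.3333)·(-0.3333) + (1.6667)·(1.6667) + (-1.3333)·(-1.3333) + (0.6667)·(0.6667) + (1.6667)·(1.6667)) / 5 = 13.3333/5 = 2.6667
  S[A,B] = ((-2.3333)·(-1.3333) + (-0.3333)·(-0.3333) + (1.6667)·(-1.3333) + (-1.3333)·(-2.3333) + (0.6667)·(2.6667) + (1.6667)·(2.6667)) / 5 = 10.3333/5 = 2.0667
  S[A,C] = ((-2.3333)·(2.1667) + (-0.3333)·(1.1667) + (1.6667)·(-3.8333) + (-1.3333)·(-0.8333) + (0.6667)·(2.1667) + (1.6667)·(-0.8333)) / 5 = -10.6667/5 = -2.1333
  S[B,B] = ((-1.3333)·(-1.3333) + (-0.3333)·(-0.3333) + (-1.3333)·(-1.3333) + (-2.3333)·(-2.3333) + (2.6667)·(2.6667) + (2.6667)·(2.6667)) / 5 = 23.3333/5 = 4.6667
  S[B,C] = ((-1.3333)·(2.1667) + (-0.3333)·(1.1667) + (-1.3333)·(-3.8333) + (-2.3333)·(-0.8333) + (2.6667)·(2.1667) + (2.6667)·(-0.8333)) / 5 = 7.3333/5 = 1.4667
  S[C,C] = ((2.1667)·(2.1667) + (1.1667)·(1.1667) + (-3.8333)·(-3.8333) + (-0.8333)·(-0.8333) + (2.1667)·(2.1667) + (-0.8333)·(-0.8333)) / 5 = 26.8333/5 = 5.3667

S is symmetric (S[j,i] = S[i,j]). Assembling:

S = [[2.6667, 2.0667, -2.1333],
 [2.0667, 4.6667, 1.4667],
 [-2.1333, 1.4667, 5.3667]]


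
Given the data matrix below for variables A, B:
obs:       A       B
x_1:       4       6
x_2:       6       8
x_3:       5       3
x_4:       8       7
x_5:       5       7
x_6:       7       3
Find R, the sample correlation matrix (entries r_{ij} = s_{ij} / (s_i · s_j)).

Step 1 — column means:
  mean(A) = (4 + 6 + 5 + 8 + 5 + 7) / 6 = 35/6 = 5.8333
  mean(B) = (6 + 8 + 3 + 7 + 7 + 3) / 6 = 34/6 = 5.6667

Step 2 — sample variances and covariances s[i,j] = (1/(n-1)) · Σ_k (x_{k,i} - mean_i) · (x_{k,j} - mean_j), with n-1 = 5:
  s[A,A] = ((-1.8333)·(-1.8333) + (0.1667)·(0.1667) + (-0.8333)·(-0.8333) + (2.1667)·(2.1667) + (-0.8333)·(-0.8333) + (1.1667)·(1.1667)) / 5 = 10.8333/5 = 2.1667
  s[A,B] = ((-1.8333)·(0.3333) + (0.1667)·(2.3333) + (-0.8333)·(-2.6667) + (2.1667)·(1.3333) + (-0.8333)·(1.3333) + (1.1667)·(-2.6667)) / 5 = 0.6667/5 = 0.1333
  s[B,B] = ((0.3333)·(0.3333) + (2.3333)·(2.3333) + (-2.6667)·(-2.6667) + (1.3333)·(1.3333) + (1.3333)·(1.3333) + (-2.6667)·(-2.6667)) / 5 = 23.3333/5 = 4.6667
  Sample standard deviations s_i = √(s[i,i]):
  s(A) = √(2.1667) = 1.472
  s(B) = √(4.6667) = 2.1602

Step 3 — r_{ij} = s_{ij} / (s_i · s_j):
  r[A,A] = 1 (diagonal).
  r[A,B] = 0.1333 / (1.472 · 2.1602) = 0.1333 / 3.1798 = 0.0419
  r[B,B] = 1 (diagonal).

R is symmetric with unit diagonal. Assembling:

R = [[1, 0.0419],
 [0.0419, 1]]


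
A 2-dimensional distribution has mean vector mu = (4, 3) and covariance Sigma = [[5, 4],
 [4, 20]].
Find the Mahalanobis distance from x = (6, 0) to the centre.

Step 1 — centre the observation: (x - mu) = (2, -3).

Step 2 — invert Sigma. det(Sigma) = 5·20 - (4)² = 84.
  Sigma^{-1} = (1/det) · [[d, -b], [-b, a]] = [[0.2381, -0.0476],
 [-0.0476, 0.0595]].

Step 3 — form the quadratic (x - mu)^T · Sigma^{-1} · (x - mu):
  Sigma^{-1} · (x - mu) = (0.619, -0.2738).
  (x - mu)^T · [Sigma^{-1} · (x - mu)] = (2)·(0.619) + (-3)·(-0.2738) = 2.0595.

Step 4 — take square root: d = √(2.0595) ≈ 1.4351.

d(x, mu) = √(2.0595) ≈ 1.4351


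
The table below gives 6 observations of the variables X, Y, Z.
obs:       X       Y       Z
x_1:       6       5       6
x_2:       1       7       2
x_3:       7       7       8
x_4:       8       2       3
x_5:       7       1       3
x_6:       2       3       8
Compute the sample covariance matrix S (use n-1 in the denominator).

Step 1 — column means:
  mean(X) = (6 + 1 + 7 + 8 + 7 + 2) / 6 = 31/6 = 5.1667
  mean(Y) = (5 + 7 + 7 + 2 + 1 + 3) / 6 = 25/6 = 4.1667
  mean(Z) = (6 + 2 + 8 + 3 + 3 + 8) / 6 = 30/6 = 5

Step 2 — sample covariance S[i,j] = (1/(n-1)) · Σ_k (x_{k,i} - mean_i) · (x_{k,j} - mean_j), with n-1 = 5.
  S[X,X] = ((0.8333)·(0.8333) + (-4.1667)·(-4.1667) + (1.8333)·(1.8333) + (2.8333)·(2.8333) + (1.8333)·(1.8333) + (-3.1667)·(-3.1667)) / 5 = 42.8333/5 = 8.5667
  S[X,Y] = ((0.8333)·(0.8333) + (-4.1667)·(2.8333) + (1.8333)·(2.8333) + (2.8333)·(-2.1667) + (1.8333)·(-3.1667) + (-3.1667)·(-1.1667)) / 5 = -14.1667/5 = -2.8333
  S[X,Z] = ((0.8333)·(1) + (-4.1667)·(-3) + (1.8333)·(3) + (2.8333)·(-2) + (1.8333)·(-2) + (-3.1667)·(3)) / 5 = 0/5 = 0
  S[Y,Y] = ((0.8333)·(0.8333) + (2.8333)·(2.8333) + (2.8333)·(2.8333) + (-2.1667)·(-2.1667) + (-3.1667)·(-3.1667) + (-1.1667)·(-1.1667)) / 5 = 32.8333/5 = 6.5667
  S[Y,Z] = ((0.8333)·(1) + (2.8333)·(-3) + (2.8333)·(3) + (-2.1667)·(-2) + (-3.1667)·(-2) + (-1.1667)·(3)) / 5 = 8/5 = 1.6
  S[Z,Z] = ((1)·(1) + (-3)·(-3) + (3)·(3) + (-2)·(-2) + (-2)·(-2) + (3)·(3)) / 5 = 36/5 = 7.2

S is symmetric (S[j,i] = S[i,j]). Assembling:

S = [[8.5667, -2.8333, 0],
 [-2.8333, 6.5667, 1.6],
 [0, 1.6, 7.2]]
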